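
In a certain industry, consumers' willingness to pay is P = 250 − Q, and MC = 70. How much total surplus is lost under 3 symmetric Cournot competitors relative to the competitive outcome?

Perfect competition: P = MC = 70, so 250 − Q = 70 and Q = 180.
In a 3-firm Cournot equilibrium, symmetry and the first-order condition give q = (250 − 70)/(4) = 45. So Q = 135 and P = 115.
DWL is the triangle between Q = 135 and Q = 180: ½·(180 − 135)·(115 − 70) = 1012.5.

DWL = 1012.5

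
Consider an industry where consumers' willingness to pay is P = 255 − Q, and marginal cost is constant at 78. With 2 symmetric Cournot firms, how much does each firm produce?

With 2 symmetric Cournot firms, each firm's FOC gives 255 − 3q = 78, so q = 59, Q = 2·59 = 118, and P = 137.

q_i = 59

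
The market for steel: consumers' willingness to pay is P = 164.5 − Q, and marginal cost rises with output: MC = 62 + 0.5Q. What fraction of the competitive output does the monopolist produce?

Q_m/Q_c = 0.6

The monopolist equates marginal revenue to marginal cost: 164.5 − 2Q = 62 + 0.5Q, so Q = 41. From demand, P = 123.5.
Under competition P = MC: 164.5 − Q = 62 + 0.5Q ⇒ Q = 205/3, P = 577/6.
Ratio Q_m/Q_c = 41/(205/3) = 0.6.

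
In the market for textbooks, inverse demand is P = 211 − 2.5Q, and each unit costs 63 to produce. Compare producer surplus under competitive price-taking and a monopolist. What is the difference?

PS rises by 2190.4

Under competition P = MC = 63, so Q = (211 − 63)/2.5 = 59.2.
PS = (63 − 63)·59.2 = 0.
Monopoly sets MR = MC: 211 − 5Q = 63 ⇒ Q = 29.6, P = 211 − 2.5·29.6 = 137.
PS = (137 − 63)·29.6 = 2190.4.
Change in producer surplus: 2190.4 − 0 = 2190.4.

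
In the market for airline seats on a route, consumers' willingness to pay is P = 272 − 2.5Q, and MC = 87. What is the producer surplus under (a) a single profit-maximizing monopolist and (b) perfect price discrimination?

A monopolist chooses Q where MR = MC. MR = 272 − 5Q; setting this equal to 87 gives Q = 37 and P = 179.5.
PS = (179.5 − 87)·37 = 3422.5.
A perfectly discriminating monopolist sells every unit with P(Q) ≥ MC(Q), so output equals the competitive quantity Q = 74. Each buyer pays their reservation price, so CS = 0 and the firm captures all surplus.
PS = ½·(272 − 87)·74 = 6845.

Monopoly: PS = 3422.5; Perfect PD: PS = 6845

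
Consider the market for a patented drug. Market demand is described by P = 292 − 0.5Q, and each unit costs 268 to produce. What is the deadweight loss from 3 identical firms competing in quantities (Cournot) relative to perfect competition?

Competitive firms price at marginal cost: P = 268, giving Q = 48.
In a 3-firm Cournot equilibrium, symmetry and the first-order condition give q = (292 − 268)/(2) = 12. So Q = 36 and P = 274.
DWL is the triangle between Q = 36 and Q = 48: ½·(48 − 36)·(274 − 268) = 36.

DWL = 36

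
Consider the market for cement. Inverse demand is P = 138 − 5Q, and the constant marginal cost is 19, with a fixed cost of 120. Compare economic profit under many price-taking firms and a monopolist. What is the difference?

Under competition P = MC = 19, so Q = (138 − 19)/5 = 23.8.
Profit = (19 − 19)·23.8 − 120 = −120.
Monopoly sets MR = MC: 138 − 10Q = 19 ⇒ Q = 11.9, P = 138 − 5·11.9 = 78.5.
Profit = (78.5 − 19)·11.9 − 120 = 588.05.
Change in economic profit: 588.05 − −120 = 708.05.

π rises by 708.05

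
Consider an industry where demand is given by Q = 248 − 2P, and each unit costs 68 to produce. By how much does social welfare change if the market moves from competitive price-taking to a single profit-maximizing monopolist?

Inverting demand: P = 124 − 0.5Q.
Perfect competition: P = MC = 68, so 124 − 0.5Q = 68 and Q = 112.
CS = ½·(124 − 68)·112 = 3136; PS = (68 − 68)·112 = 0; TS = 3136.
The monopolist equates marginal revenue to marginal cost: 124 − Q = 68, so Q = 56. From demand, P = 96.
CS = ½·(124 − 96)·56 = 784; PS = (96 − 68)·56 = 1568; TS = 2352.
Change in social welfare: 2352 − 3136 = −784.

Social welfare falls by 784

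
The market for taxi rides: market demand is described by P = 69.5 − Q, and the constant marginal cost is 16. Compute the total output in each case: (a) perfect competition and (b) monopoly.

Competitive firms price at marginal cost: P = 16, giving Q = 53.5.
The monopolist equates marginal revenue to marginal cost: 69.5 − 2Q = 16, so Q = 26.75. From demand, P = 42.75.

Competition: Q = 53.5; Monopoly: Q = 26.75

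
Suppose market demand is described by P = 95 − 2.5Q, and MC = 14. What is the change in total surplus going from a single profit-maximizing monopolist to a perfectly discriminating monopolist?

Total surplus rises by 328.05

Monopoly sets MR = MC: 95 − 5Q = 14 ⇒ Q = 16.2, P = 95 − 2.5·16.2 = 54.5.
CS = ½·(95 − 54.5)·16.2 = 328.05; PS = (54.5 − 14)·16.2 = 656.1; TS = 984.15.
With perfect price discrimination, output is the efficient level Q = 32.4 (where demand meets MC), but every buyer pays their willingness to pay: CS = 0 and PS = total surplus.
TS = 1312.2 (equal to competitive TS).
Change in total surplus: 1312.2 − 984.15 = 328.05.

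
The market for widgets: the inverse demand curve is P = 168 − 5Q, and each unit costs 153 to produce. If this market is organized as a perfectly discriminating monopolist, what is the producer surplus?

PS = 22.5

Under first-degree price discrimination the firm charges each unit its demand price and produces up to where P = MC, i.e. Q = 3. Consumer surplus is zero; producer surplus equals total surplus.
PS = ½·(168 − 153)·3 = 22.5.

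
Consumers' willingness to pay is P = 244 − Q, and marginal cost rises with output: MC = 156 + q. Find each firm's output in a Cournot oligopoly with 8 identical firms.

With 8 symmetric Cournot firms, each firm's FOC gives 244 − 9q = 156 + q, so q = 8.8, Q = 8·8.8 = 70.4, and P = 173.6.

q_i = 8.8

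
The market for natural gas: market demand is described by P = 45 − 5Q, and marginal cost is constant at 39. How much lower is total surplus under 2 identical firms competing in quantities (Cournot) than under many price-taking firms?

Perfect competition: P = MC = 39, so 45 − 5Q = 39 and Q = 1.2.
CS = ½·(45 − 39)·1.2 = 3.6; PS = (39 − 39)·1.2 = 0; TS = 3.6.
With 2 symmetric Cournot firms, each firm's FOC gives 45 − 15q = 39, so q = 0.4, Q = 2·0.4 = 0.8, and P = 41.
CS = ½·(45 − 41)·0.8 = 1.6; PS = (41 − 39)·0.8 = 1.6; TS = 3.2.
Change in total surplus: 3.2 − 3.6 = −0.4.

TS falls by 0.4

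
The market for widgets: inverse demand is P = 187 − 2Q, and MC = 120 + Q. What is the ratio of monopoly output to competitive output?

Q_m/Q_c = 0.6

The monopolist equates marginal revenue to marginal cost: 187 − 4Q = 120 + Q, so Q = 13.4. From demand, P = 160.2.
Under competition P = MC: 187 − 2Q = 120 + Q ⇒ Q = 67/3, P = 427/3.
Ratio Q_m/Q_c = 13.4/(67/3) = 0.6.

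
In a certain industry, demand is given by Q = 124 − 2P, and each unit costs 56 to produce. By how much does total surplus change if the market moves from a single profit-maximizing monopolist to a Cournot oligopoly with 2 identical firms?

Inverting demand: P = 62 − 0.5Q.
The monopolist equates marginal revenue to marginal cost: 62 − Q = 56, so Q = 6. From demand, P = 59.
CS = ½·(62 − 59)·6 = 9; PS = (59 − 56)·6 = 18; TS = 27.
In a 2-firm Cournot equilibrium, symmetry and the first-order condition give q = (62 − 56)/(1.5) = 4. So Q = 8 and P = 58.
CS = ½·(62 − 58)·8 = 16; PS = (58 − 56)·8 = 16; TS = 32.
Change in total surplus: 32 − 27 = 5.

Total surplus rises by 5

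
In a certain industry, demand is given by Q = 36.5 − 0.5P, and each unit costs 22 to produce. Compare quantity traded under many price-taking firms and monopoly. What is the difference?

Inverting demand: P = 73 − 2Q.
Under competition P = MC = 22, so Q = (73 − 22)/2 = 25.5.
The monopolist equates marginal revenue to marginal cost: 73 − 4Q = 22, so Q = 12.75. From demand, P = 47.5.
Change in quantity traded: 12.75 − 25.5 = −12.75.

Quantity traded falls by 12.75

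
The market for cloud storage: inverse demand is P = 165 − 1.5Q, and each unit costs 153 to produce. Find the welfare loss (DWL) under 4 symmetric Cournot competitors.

DWL = 1.92

Competitive firms price at marginal cost: P = 153, giving Q = 8.
With 4 symmetric Cournot firms, each firm's FOC gives 165 − 7.5q = 153, so q = 1.6, Q = 4·1.6 = 6.4, and P = 155.4.
DWL is the triangle between Q = 6.4 and Q = 8: ½·(8 − 6.4)·(155.4 − 153) = 1.92.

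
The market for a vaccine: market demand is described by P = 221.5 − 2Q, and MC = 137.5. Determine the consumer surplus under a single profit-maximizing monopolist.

Monopoly sets MR = MC: 221.5 − 4Q = 137.5 ⇒ Q = 21, P = 221.5 − 2·21 = 179.5.
CS = ½·(221.5 − 179.5)·21 = 441.

CS = 441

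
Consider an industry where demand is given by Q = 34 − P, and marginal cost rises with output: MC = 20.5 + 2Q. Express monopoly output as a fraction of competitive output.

Inverting demand: P = 34 − Q.
The monopolist equates marginal revenue to marginal cost: 34 − 2Q = 20.5 + 2Q, so Q = 3.375. From demand, P = 30.625.
Under competition P = MC: 34 − Q = 20.5 + 2Q ⇒ Q = 4.5, P = 29.5.
Ratio Q_m/Q_c = 3.375/4.5 = 0.75.

Q_m/Q_c = 0.75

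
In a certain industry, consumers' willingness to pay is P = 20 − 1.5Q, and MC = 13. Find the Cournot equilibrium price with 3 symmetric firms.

P = 14.75

In a 3-firm Cournot equilibrium, symmetry and the first-order condition give q = (20 − 13)/(6) = 7/6. So Q = 3.5 and P = 14.75.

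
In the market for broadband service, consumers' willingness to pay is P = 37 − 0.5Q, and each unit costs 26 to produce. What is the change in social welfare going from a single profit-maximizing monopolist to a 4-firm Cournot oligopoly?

Social welfare rises by 25.41

Monopoly sets MR = MC: 37 − Q = 26 ⇒ Q = 11, P = 37 − 0.5·11 = 31.5.
CS = ½·(37 − 31.5)·11 = 30.25; PS = (31.5 − 26)·11 = 60.5; TS = 90.75.
Cournot with 4 identical firms: the symmetric best-response condition is 37 − 2.5q = 26. Each firm produces q = 4.4, total output Q = 17.6, price P = 28.2.
CS = ½·(37 − 28.2)·17.6 = 77.44; PS = (28.2 − 26)·17.6 = 38.72; TS = 116.16.
Change in social welfare: 116.16 − 90.75 = 25.41.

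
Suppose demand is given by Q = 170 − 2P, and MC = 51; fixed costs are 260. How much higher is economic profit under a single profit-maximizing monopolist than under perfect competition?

π rises by 578

Inverting demand: P = 85 − 0.5Q.
Under competition P = MC = 51, so Q = (85 − 51)/0.5 = 68.
Profit = (51 − 51)·68 − 260 = −260.
The monopolist equates marginal revenue to marginal cost: 85 − Q = 51, so Q = 34. From demand, P = 68.
Profit = (68 − 51)·34 − 260 = 318.
Change in economic profit: 318 − −260 = 578.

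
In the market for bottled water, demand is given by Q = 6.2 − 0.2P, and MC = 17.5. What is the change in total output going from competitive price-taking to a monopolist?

Q falls by 1.35

Inverting demand: P = 31 − 5Q.
Competitive firms price at marginal cost: P = 17.5, giving Q = 2.7.
The monopolist equates marginal revenue to marginal cost: 31 − 10Q = 17.5, so Q = 1.35. From demand, P = 24.25.
Change in total output: 1.35 − 2.7 = −1.35.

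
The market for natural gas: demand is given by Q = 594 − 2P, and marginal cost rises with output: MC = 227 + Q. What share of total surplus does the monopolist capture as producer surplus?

Inverting demand: P = 297 − 0.5Q.
The monopolist equates marginal revenue to marginal cost: 297 − Q = 227 + Q, so Q = 35. From demand, P = 279.5.
CS = ½·(297 − 279.5)·35 = 306.25.
PS = P·Q − VC(Q) = 279.5·35 − (227·35 + ½·1·35²) = 1225.
Share captured = PS/TS = 1225/1531.25 = 0.8.

PS/TS = 0.8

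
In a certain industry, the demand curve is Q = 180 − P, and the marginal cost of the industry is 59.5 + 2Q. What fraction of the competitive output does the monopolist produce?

Inverting demand: P = 180 − Q.
The monopolist equates marginal revenue to marginal cost: 180 − 2Q = 59.5 + 2Q, so Q = 30.125. From demand, P = 149.875.
Under competition P = MC: 180 − Q = 59.5 + 2Q ⇒ Q = 241/6, P = 839/6.
Ratio Q_m/Q_c = 30.125/(241/6) = 0.75.

Q_m/Q_c = 0.75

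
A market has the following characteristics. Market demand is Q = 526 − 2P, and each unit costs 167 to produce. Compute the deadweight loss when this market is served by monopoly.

DWL = 2304

Inverting demand: P = 263 − 0.5Q.
Under competition P = MC = 167, so Q = (263 − 167)/0.5 = 192.
A monopolist chooses Q where MR = MC. MR = 263 − Q; setting this equal to 167 gives Q = 96 and P = 215.
DWL is the triangle between Q = 96 and Q = 192: ½·(192 − 96)·(215 − 167) = 2304.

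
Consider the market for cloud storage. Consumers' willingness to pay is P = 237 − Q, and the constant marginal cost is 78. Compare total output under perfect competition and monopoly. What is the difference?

Total output falls by 79.5

Under competition P = MC = 78, so Q = (237 − 78)/1 = 159.
The monopolist equates marginal revenue to marginal cost: 237 − 2Q = 78, so Q = 79.5. From demand, P = 157.5.
Change in total output: 79.5 − 159 = −79.5.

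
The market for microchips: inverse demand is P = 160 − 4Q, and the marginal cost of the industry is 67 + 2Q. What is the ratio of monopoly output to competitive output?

A monopolist chooses Q where MR = MC. MR = 160 − 8Q; setting this equal to 67 + 2Q gives Q = 9.3 and P = 122.8.
Competitive equilibrium sets price equal to marginal cost: 160 − 4Q = 67 + 2Q, so Q = 15.5 and P = 98.
Ratio Q_m/Q_c = 9.3/15.5 = 0.6.

Q_m/Q_c = 0.6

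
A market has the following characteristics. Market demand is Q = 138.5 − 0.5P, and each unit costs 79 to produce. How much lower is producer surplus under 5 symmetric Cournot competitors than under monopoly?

PS falls by 2178

Inverting demand: P = 277 − 2Q.
Monopoly sets MR = MC: 277 − 4Q = 79 ⇒ Q = 49.5, P = 277 − 2·49.5 = 178.
PS = (178 − 79)·49.5 = 4900.5.
Cournot with 5 identical firms: the symmetric best-response condition is 277 − 12q = 79. Each firm produces q = 16.5, total output Q = 82.5, price P = 112.
PS = (112 − 79)·82.5 = 2722.5.
Change in producer surplus: 2722.5 − 4900.5 = −2178.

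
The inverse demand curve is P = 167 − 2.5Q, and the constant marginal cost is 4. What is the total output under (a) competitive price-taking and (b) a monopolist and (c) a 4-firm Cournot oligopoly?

Competition: Q = 65.2; Monopoly: Q = 32.6; Cournot: Q = 52.16

Competitive firms price at marginal cost: P = 4, giving Q = 65.2.
A monopolist chooses Q where MR = MC. MR = 167 − 5Q; setting this equal to 4 gives Q = 32.6 and P = 85.5.
Cournot with 4 identical firms: the symmetric best-response condition is 167 − 12.5q = 4. Each firm produces q = 13.04, total output Q = 52.16, price P = 36.6.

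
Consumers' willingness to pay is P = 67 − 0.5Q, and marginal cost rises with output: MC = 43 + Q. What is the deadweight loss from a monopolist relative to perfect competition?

Competitive equilibrium sets price equal to marginal cost: 67 − 0.5Q = 43 + Q, so Q = 16 and P = 59.
The monopolist equates marginal revenue to marginal cost: 67 − Q = 43 + Q, so Q = 12. From demand, P = 61.
CS = ½·(67 − 59)·16 = 64; PS = (59·16 − 43·16 − ½·1·16²) = 128; TS = 192.
CS = ½·(67 − 61)·12 = 36; PS = (61·12 − 43·12 − ½·1·12²) = 144; TS = 180.
DWL = 192 − 180 = 12.

DWL = 12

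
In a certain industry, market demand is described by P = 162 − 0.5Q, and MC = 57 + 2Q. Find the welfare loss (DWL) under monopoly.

Competitive equilibrium sets price equal to marginal cost: 162 − 0.5Q = 57 + 2Q, so Q = 42 and P = 141.
A monopolist chooses Q where MR = MC. MR = 162 − Q; setting this equal to 57 + 2Q gives Q = 35 and P = 144.5.
CS = ½·(162 − 141)·42 = 441; PS = (141·42 − 57·42 − ½·2·42²) = 1764; TS = 2205.
CS = ½·(162 − 144.5)·35 = 306.25; PS = (144.5·35 − 57·35 − ½·2·35²) = 1837.5; TS = 2143.75.
DWL = 2205 − 2143.75 = 61.25.

DWL = 61.25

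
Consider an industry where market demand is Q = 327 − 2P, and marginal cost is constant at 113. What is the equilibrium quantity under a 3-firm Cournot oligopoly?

Q = 75.75

Inverting demand: P = 163.5 − 0.5Q.
Cournot with 3 identical firms: the symmetric best-response condition is 163.5 − 2q = 113. Each firm produces q = 25.25, total output Q = 75.75, price P = 125.625.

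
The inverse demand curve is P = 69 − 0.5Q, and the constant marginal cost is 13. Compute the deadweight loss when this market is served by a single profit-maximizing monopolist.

DWL = 784

Perfect competition: P = MC = 13, so 69 − 0.5Q = 13 and Q = 112.
Monopoly sets MR = MC: 69 − Q = 13 ⇒ Q = 56, P = 69 − 0.5·56 = 41.
DWL is the triangle between Q = 56 and Q = 112: ½·(112 − 56)·(41 − 13) = 784.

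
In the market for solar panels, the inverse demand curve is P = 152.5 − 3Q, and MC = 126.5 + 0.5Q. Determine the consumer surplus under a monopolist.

CS = 24

Monopoly sets MR = MC: 152.5 − 6Q = 126.5 + 0.5Q ⇒ Q = 4, P = 152.5 − 3·4 = 140.5.
CS = ½·(152.5 − 140.5)·4 = 24.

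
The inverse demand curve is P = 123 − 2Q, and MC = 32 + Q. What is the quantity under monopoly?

Monopoly sets MR = MC: 123 − 4Q = 32 + Q ⇒ Q = 18.2, P = 123 − 2·18.2 = 86.6.

Q = 18.2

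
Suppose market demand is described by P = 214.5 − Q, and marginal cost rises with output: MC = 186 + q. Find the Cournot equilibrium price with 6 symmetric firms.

P = 193.125

Cournot with 6 identical firms: the symmetric best-response condition is 214.5 − 7q = 186 + q. Each firm produces q = 57/16, total output Q = 21.375, price P = 193.125.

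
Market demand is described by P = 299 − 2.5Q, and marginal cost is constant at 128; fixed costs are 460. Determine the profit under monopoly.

Profit = 2464.1

Monopoly sets MR = MC: 299 − 5Q = 128 ⇒ Q = 34.2, P = 299 − 2.5·34.2 = 213.5.
Profit = (213.5 − 128)·34.2 − 460 = 2464.1.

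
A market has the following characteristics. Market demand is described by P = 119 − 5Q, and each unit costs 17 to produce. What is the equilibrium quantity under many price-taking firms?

Perfect competition: P = MC = 17, so 119 − 5Q = 17 and Q = 20.4.

Q = 20.4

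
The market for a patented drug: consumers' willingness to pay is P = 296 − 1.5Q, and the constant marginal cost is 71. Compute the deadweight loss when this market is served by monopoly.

DWL = 4218.75

Competitive firms price at marginal cost: P = 71, giving Q = 150.
The monopolist equates marginal revenue to marginal cost: 296 − 3Q = 71, so Q = 75. From demand, P = 183.5.
DWL is the triangle between Q = 75 and Q = 150: ½·(150 − 75)·(183.5 − 71) = 4218.75.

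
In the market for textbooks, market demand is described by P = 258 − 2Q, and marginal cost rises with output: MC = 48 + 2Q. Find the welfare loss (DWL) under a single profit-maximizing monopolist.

Under competition P = MC: 258 − 2Q = 48 + 2Q ⇒ Q = 52.5, P = 153.
The monopolist equates marginal revenue to marginal cost: 258 − 4Q = 48 + 2Q, so Q = 35. From demand, P = 188.
CS = ½·(258 − 153)·52.5 = 2756.25; PS = (153·52.5 − 48·52.5 − ½·2·52.5²) = 2756.25; TS = 5512.5.
CS = ½·(258 − 188)·35 = 1225; PS = (188·35 − 48·35 − ½·2·35²) = 3675; TS = 4900.
DWL = 5512.5 − 4900 = 612.5.

DWL = 612.5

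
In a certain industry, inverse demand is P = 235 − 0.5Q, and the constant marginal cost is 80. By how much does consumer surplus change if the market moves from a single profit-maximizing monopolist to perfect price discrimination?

A monopolist chooses Q where MR = MC. MR = 235 − Q; setting this equal to 80 gives Q = 155 and P = 157.5.
CS = ½·(235 − 157.5)·155 = 6006.25.
Under first-degree price discrimination the firm charges each unit its demand price and produces up to where P = MC, i.e. Q = 310. Consumer surplus is zero; producer surplus equals total surplus.
CS = 0.
Change in consumer surplus: 0 − 6006.25 = −6006.25.

Consumer surplus falls by 6006.25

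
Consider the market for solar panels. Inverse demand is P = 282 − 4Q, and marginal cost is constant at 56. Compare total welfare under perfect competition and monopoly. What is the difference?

Competitive firms price at marginal cost: P = 56, giving Q = 56.5.
CS = ½·(282 − 56)·56.5 = 6384.5; PS = (56 − 56)·56.5 = 0; TS = 6384.5.
Monopoly sets MR = MC: 282 − 8Q = 56 ⇒ Q = 28.25, P = 282 − 4·28.25 = 169.
CS = ½·(282 − 169)·28.25 = 1596.125; PS = (169 − 56)·28.25 = 3192.25; TS = 4788.375.
Change in total welfare: 4788.375 − 6384.5 = −1596.125.

TS falls by 1596.125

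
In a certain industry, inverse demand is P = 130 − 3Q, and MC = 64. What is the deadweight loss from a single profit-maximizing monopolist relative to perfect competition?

DWL = 181.5

Competitive firms price at marginal cost: P = 64, giving Q = 22.
The monopolist equates marginal revenue to marginal cost: 130 − 6Q = 64, so Q = 11. From demand, P = 97.
DWL is the triangle between Q = 11 and Q = 22: ½·(22 − 11)·(97 − 64) = 181.5.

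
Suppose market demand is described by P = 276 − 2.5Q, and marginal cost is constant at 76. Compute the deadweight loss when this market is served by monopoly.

DWL = 2000

Competitive firms price at marginal cost: P = 76, giving Q = 80.
Monopoly sets MR = MC: 276 − 5Q = 76 ⇒ Q = 40, P = 276 − 2.5·40 = 176.
DWL is the triangle between Q = 40 and Q = 80: ½·(80 − 40)·(176 − 76) = 2000.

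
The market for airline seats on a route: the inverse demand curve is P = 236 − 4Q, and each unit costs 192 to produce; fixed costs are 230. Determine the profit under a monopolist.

Profit = −109

A monopolist chooses Q where MR = MC. MR = 236 − 8Q; setting this equal to 192 gives Q = 5.5 and P = 214.
Profit = (214 − 192)·5.5 − 230 = −109.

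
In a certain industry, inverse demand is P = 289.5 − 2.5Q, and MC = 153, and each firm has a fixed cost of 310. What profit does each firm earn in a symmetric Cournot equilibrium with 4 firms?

Cournot with 4 identical firms: the symmetric best-response condition is 289.5 − 12.5q = 153. Each firm produces q = 10.92, total output Q = 43.68, price P = 180.3.
Each firm's profit = (180.3 − 153)·10.92 − 310 = −11.884.

π_i = −11.884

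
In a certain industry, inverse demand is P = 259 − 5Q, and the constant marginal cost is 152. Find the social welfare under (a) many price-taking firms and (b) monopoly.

Competition: TS = 1144.9; Monopoly: TS = 858.675

Under competition P = MC = 152, so Q = (259 − 152)/5 = 21.4.
CS = ½·(259 − 152)·21.4 = 1144.9; PS = (152 − 152)·21.4 = 0; TS = 1144.9.
The monopolist equates marginal revenue to marginal cost: 259 − 10Q = 152, so Q = 10.7. From demand, P = 205.5.
CS = ½·(259 − 205.5)·10.7 = 286.225; PS = (205.5 − 152)·10.7 = 572.45; TS = 858.675.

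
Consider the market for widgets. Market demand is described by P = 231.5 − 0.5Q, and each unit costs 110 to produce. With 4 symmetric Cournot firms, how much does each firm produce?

q_i = 48.6

In a 4-firm Cournot equilibrium, symmetry and the first-order condition give q = (231.5 − 110)/(2.5) = 48.6. So Q = 194.4 and P = 134.3.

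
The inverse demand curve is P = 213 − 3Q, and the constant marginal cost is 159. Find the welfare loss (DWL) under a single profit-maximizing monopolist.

DWL = 121.5

Under competition P = MC = 159, so Q = (213 − 159)/3 = 18.
Monopoly sets MR = MC: 213 − 6Q = 159 ⇒ Q = 9, P = 213 − 3·9 = 186.
DWL is the triangle between Q = 9 and Q = 18: ½·(18 − 9)·(186 − 159) = 121.5.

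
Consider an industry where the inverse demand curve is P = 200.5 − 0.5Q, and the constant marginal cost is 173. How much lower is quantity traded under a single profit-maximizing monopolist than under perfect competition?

Perfect competition: P = MC = 173, so 200.5 − 0.5Q = 173 and Q = 55.
The monopolist equates marginal revenue to marginal cost: 200.5 − Q = 173, so Q = 27.5. From demand, P = 186.75.
Change in quantity traded: 27.5 − 55 = −27.5.

Quantity traded falls by 27.5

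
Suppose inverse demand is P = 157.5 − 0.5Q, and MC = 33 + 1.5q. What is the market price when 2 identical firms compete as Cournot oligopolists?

With 2 symmetric Cournot firms, each firm's FOC gives 157.5 − 1.5q = 33 + 1.5q, so q = 41.5, Q = 2·41.5 = 83, and P = 116.

P = 116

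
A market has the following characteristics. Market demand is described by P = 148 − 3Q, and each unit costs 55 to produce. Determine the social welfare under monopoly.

TS = 1081.125

Monopoly sets MR = MC: 148 − 6Q = 55 ⇒ Q = 15.5, P = 148 − 3·15.5 = 101.5.
CS = ½·(148 − 101.5)·15.5 = 360.375; PS = (101.5 − 55)·15.5 = 720.75; TS = 1081.125.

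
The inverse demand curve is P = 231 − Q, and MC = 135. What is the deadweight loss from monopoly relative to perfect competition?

Perfect competition: P = MC = 135, so 231 − Q = 135 and Q = 96.
The monopolist equates marginal revenue to marginal cost: 231 − 2Q = 135, so Q = 48. From demand, P = 183.
DWL is the triangle between Q = 48 and Q = 96: ½·(96 − 48)·(183 − 135) = 1152.

DWL = 1152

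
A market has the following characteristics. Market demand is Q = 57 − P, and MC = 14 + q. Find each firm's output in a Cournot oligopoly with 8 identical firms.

Inverting demand: P = 57 − Q.
Cournot with 8 identical firms: the symmetric best-response condition is 57 − 9q = 14 + q. Each firm produces q = 4.3, total output Q = 34.4, price P = 22.6.

q_i = 4.3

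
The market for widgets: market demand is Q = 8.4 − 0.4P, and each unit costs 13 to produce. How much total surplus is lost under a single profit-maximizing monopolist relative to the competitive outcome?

DWL = 3.2

Inverting demand: P = 21 − 2.5Q.
Perfect competition: P = MC = 13, so 21 − 2.5Q = 13 and Q = 3.2.
A monopolist chooses Q where MR = MC. MR = 21 − 5Q; setting this equal to 13 gives Q = 1.6 and P = 17.
DWL is the triangle between Q = 1.6 and Q = 3.2: ½·(3.2 − 1.6)·(17 − 13) = 3.2.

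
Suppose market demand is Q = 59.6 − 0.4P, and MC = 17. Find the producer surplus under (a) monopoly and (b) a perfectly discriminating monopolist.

Monopoly: PS = 1742.4; Perfect PD: PS = 3484.8

Inverting demand: P = 149 − 2.5Q.
Monopoly sets MR = MC: 149 − 5Q = 17 ⇒ Q = 26.4, P = 149 − 2.5·26.4 = 83.
PS = (83 − 17)·26.4 = 1742.4.
A perfectly discriminating monopolist sells every unit with P(Q) ≥ MC(Q), so output equals the competitive quantity Q = 52.8. Each buyer pays their reservation price, so CS = 0 and the firm captures all surplus.
PS = ½·(149 − 17)·52.8 = 3484.8.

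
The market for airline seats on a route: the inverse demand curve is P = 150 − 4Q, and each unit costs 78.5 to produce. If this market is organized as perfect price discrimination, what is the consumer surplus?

With perfect price discrimination, output is the efficient level Q = 17.875 (where demand meets MC), but every buyer pays their willingness to pay: CS = 0 and PS = total surplus.
CS = 0.

CS = 0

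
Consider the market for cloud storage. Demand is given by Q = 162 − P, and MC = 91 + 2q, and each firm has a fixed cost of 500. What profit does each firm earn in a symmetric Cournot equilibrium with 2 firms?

Inverting demand: P = 162 − Q.
Cournot with 2 identical firms: the symmetric best-response condition is 162 − 3q = 91 + 2q. Each firm produces q = 14.2, total output Q = 28.4, price P = 133.6.
Each firm's profit = 133.6·14.2 − (91·14.2 + ½·2·14.2²) − 500 = −96.72.

π_i = −96.72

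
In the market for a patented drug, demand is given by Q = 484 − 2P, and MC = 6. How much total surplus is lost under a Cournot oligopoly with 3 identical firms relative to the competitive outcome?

DWL = 3481

Inverting demand: P = 242 − 0.5Q.
Under competition P = MC = 6, so Q = (242 − 6)/0.5 = 472.
With 3 symmetric Cournot firms, each firm's FOC gives 242 − 2q = 6, so q = 118, Q = 3·118 = 354, and P = 65.
DWL is the triangle between Q = 354 and Q = 472: ½·(472 − 354)·(65 − 6) = 3481.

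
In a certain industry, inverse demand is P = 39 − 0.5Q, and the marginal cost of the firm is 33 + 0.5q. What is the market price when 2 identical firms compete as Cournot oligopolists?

P = 36

In a 2-firm Cournot equilibrium, symmetry and the first-order condition give q = (39 − 33)/(2) = 3. So Q = 6 and P = 36.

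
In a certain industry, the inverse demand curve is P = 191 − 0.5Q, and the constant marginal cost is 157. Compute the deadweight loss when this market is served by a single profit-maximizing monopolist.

Under competition P = MC = 157, so Q = (191 − 157)/0.5 = 68.
Monopoly sets MR = MC: 191 − Q = 157 ⇒ Q = 34, P = 191 − 0.5·34 = 174.
DWL is the triangle between Q = 34 and Q = 68: ½·(68 − 34)·(174 − 157) = 289.

DWL = 289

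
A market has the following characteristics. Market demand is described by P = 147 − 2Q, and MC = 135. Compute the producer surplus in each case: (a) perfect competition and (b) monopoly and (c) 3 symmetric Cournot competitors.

Competition: PS = 0; Monopoly: PS = 18; Cournot: PS = 13.5

Competitive firms price at marginal cost: P = 135, giving Q = 6.
PS = (135 − 135)·6 = 0.
The monopolist equates marginal revenue to marginal cost: 147 − 4Q = 135, so Q = 3. From demand, P = 141.
PS = (141 − 135)·3 = 18.
With 3 symmetric Cournot firms, each firm's FOC gives 147 − 8q = 135, so q = 1.5, Q = 3·1.5 = 4.5, and P = 138.
PS = (138 − 135)·4.5 = 13.5.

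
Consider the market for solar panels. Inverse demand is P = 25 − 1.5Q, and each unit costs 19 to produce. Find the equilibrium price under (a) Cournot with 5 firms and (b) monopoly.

Cournot: P = 20; Monopoly: P = 22

With 5 symmetric Cournot firms, each firm's FOC gives 25 − 9q = 19, so q = 2/3, Q = 5·2/3 = 10/3, and P = 20.
The monopolist equates marginal revenue to marginal cost: 25 − 3Q = 19, so Q = 2. From demand, P = 22.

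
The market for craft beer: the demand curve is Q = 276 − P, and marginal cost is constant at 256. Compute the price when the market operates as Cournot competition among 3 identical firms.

P = 261

Inverting demand: P = 276 − Q.
With 3 symmetric Cournot firms, each firm's FOC gives 276 − 4q = 256, so q = 5, Q = 3·5 = 15, and P = 261.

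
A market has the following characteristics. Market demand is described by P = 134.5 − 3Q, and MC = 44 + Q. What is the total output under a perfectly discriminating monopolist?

Q = 22.625

A perfectly discriminating monopolist sells every unit with P(Q) ≥ MC(Q), so output equals the competitive quantity Q = 22.625. Each buyer pays their reservation price, so CS = 0 and the firm captures all surplus.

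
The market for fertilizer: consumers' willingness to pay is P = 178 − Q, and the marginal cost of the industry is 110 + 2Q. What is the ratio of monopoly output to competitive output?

Q_m/Q_c = 0.75

The monopolist equates marginal revenue to marginal cost: 178 − 2Q = 110 + 2Q, so Q = 17. From demand, P = 161.
Competitive equilibrium sets price equal to marginal cost: 178 − Q = 110 + 2Q, so Q = 68/3 and P = 466/3.
Ratio Q_m/Q_c = 17/(68/3) = 0.75.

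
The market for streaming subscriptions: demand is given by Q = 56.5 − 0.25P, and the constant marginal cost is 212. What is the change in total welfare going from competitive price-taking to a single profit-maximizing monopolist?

TS falls by 6.125

Inverting demand: P = 226 − 4Q.
Under competition P = MC = 212, so Q = (226 − 212)/4 = 3.5.
CS = ½·(226 − 212)·3.5 = 24.5; PS = (212 − 212)·3.5 = 0; TS = 24.5.
The monopolist equates marginal revenue to marginal cost: 226 − 8Q = 212, so Q = 1.75. From demand, P = 219.
CS = ½·(226 − 219)·1.75 = 6.125; PS = (219 − 212)·1.75 = 12.25; TS = 18.375.
Change in total welfare: 18.375 − 24.5 = −6.125.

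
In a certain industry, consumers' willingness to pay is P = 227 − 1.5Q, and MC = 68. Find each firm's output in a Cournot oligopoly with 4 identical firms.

q_i = 21.2

Cournot with 4 identical firms: the symmetric best-response condition is 227 − 7.5q = 68. Each firm produces q = 21.2, total output Q = 84.8, price P = 99.8.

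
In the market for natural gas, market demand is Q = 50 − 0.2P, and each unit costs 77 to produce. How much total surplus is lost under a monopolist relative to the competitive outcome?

Inverting demand: P = 250 − 5Q.
Under competition P = MC = 77, so Q = (250 − 77)/5 = 34.6.
Monopoly sets MR = MC: 250 − 10Q = 77 ⇒ Q = 17.3, P = 250 − 5·17.3 = 163.5.
DWL is the triangle between Q = 17.3 and Q = 34.6: ½·(34.6 − 17.3)·(163.5 − 77) = 748.225.

DWL = 748.225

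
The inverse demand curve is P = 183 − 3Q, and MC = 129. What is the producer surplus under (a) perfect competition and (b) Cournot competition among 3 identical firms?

Competition: PS = 0; Cournot: PS = 182.25

Under competition P = MC = 129, so Q = (183 − 129)/3 = 18.
PS = (129 − 129)·18 = 0.
With 3 symmetric Cournot firms, each firm's FOC gives 183 − 12q = 129, so q = 4.5, Q = 3·4.5 = 13.5, and P = 142.5.
PS = (142.5 − 129)·13.5 = 182.25.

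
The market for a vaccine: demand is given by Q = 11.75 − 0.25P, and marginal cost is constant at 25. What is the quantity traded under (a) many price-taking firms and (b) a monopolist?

Inverting demand: P = 47 − 4Q.
Under competition P = MC = 25, so Q = (47 − 25)/4 = 5.5.
The monopolist equates marginal revenue to marginal cost: 47 − 8Q = 25, so Q = 2.75. From demand, P = 36.

Competition: Q = 5.5; Monopoly: Q = 2.75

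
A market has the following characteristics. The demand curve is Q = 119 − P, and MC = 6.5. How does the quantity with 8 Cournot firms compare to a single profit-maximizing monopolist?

Cournot: Q = 100; Monopoly: Q = 56.25

Inverting demand: P = 119 − Q.
Cournot with 8 identical firms: the symmetric best-response condition is 119 − 9q = 6.5. Each firm produces q = 12.5, total output Q = 100, price P = 19.
A monopolist chooses Q where MR = MC. MR = 119 − 2Q; setting this equal to 6.5 gives Q = 56.25 and P = 62.75.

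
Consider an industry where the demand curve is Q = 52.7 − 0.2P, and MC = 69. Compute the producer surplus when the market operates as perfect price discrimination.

PS = 3783.025

Inverting demand: P = 263.5 − 5Q.
A perfectly discriminating monopolist sells every unit with P(Q) ≥ MC(Q), so output equals the competitive quantity Q = 38.9. Each buyer pays their reservation price, so CS = 0 and the firm captures all surplus.
PS = ½·(263.5 − 69)·38.9 = 3783.025.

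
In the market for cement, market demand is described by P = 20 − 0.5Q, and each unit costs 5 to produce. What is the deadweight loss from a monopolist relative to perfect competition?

Perfect competition: P = MC = 5, so 20 − 0.5Q = 5 and Q = 30.
Monopoly sets MR = MC: 20 − Q = 5 ⇒ Q = 15, P = 20 − 0.5·15 = 12.5.
DWL is the triangle between Q = 15 and Q = 30: ½·(30 − 15)·(12.5 − 5) = 56.25.

DWL = 56.25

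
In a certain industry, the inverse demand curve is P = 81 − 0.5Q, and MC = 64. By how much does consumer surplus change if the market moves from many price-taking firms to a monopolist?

Consumer surplus falls by 216.75

Competitive firms price at marginal cost: P = 64, giving Q = 34.
CS = ½·(81 − 64)·34 = 289.
A monopolist chooses Q where MR = MC. MR = 81 − Q; setting this equal to 64 gives Q = 17 and P = 72.5.
CS = ½·(81 − 72.5)·17 = 72.25.
Change in consumer surplus: 72.25 − 289 = −216.75.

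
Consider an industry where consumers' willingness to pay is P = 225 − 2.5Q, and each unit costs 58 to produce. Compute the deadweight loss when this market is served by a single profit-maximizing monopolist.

DWL = 1394.45

Competitive firms price at marginal cost: P = 58, giving Q = 66.8.
Monopoly sets MR = MC: 225 − 5Q = 58 ⇒ Q = 33.4, P = 225 − 2.5·33.4 = 141.5.
DWL is the triangle between Q = 33.4 and Q = 66.8: ½·(66.8 − 33.4)·(141.5 − 58) = 1394.45.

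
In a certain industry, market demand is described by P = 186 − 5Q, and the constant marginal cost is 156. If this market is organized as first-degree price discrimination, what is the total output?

Under first-degree price discrimination the firm charges each unit its demand price and produces up to where P = MC, i.e. Q = 6. Consumer surplus is zero; producer surplus equals total surplus.

Q = 6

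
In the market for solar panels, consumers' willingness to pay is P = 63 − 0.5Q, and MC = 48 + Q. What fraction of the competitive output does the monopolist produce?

A monopolist chooses Q where MR = MC. MR = 63 − Q; setting this equal to 48 + Q gives Q = 7.5 and P = 59.25.
Under competition P = MC: 63 − 0.5Q = 48 + Q ⇒ Q = 10, P = 58.
Ratio Q_m/Q_c = 7.5/10 = 0.75.

Q_m/Q_c = 0.75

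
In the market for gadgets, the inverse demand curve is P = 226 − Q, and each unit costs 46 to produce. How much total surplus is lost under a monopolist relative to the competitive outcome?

Competitive firms price at marginal cost: P = 46, giving Q = 180.
A monopolist chooses Q where MR = MC. MR = 226 − 2Q; setting this equal to 46 gives Q = 90 and P = 136.
DWL is the triangle between Q = 90 and Q = 180: ½·(180 − 90)·(136 − 46) = 4050.

DWL = 4050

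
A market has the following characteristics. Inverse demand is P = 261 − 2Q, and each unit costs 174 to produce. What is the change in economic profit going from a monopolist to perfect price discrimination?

The monopolist equates marginal revenue to marginal cost: 261 − 4Q = 174, so Q = 21.75. From demand, P = 217.5.
Profit = (217.5 − 174)·21.75 = 946.125.
With perfect price discrimination, output is the efficient level Q = 43.5 (where demand meets MC), but every buyer pays their willingness to pay: CS = 0 and PS = total surplus.
PS equals the full surplus area, 1892.25. Profit = 1892.25 = 1892.25.
Change in economic profit: 1892.25 − 946.125 = 946.125.

π rises by 946.125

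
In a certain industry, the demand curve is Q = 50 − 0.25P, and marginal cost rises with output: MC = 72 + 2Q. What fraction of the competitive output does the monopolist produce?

Inverting demand: P = 200 − 4Q.
The monopolist equates marginal revenue to marginal cost: 200 − 8Q = 72 + 2Q, so Q = 12.8. From demand, P = 148.8.
Under competition P = MC: 200 − 4Q = 72 + 2Q ⇒ Q = 64/3, P = 344/3.
Ratio Q_m/Q_c = 12.8/(64/3) = 0.6.

Q_m/Q_c = 0.6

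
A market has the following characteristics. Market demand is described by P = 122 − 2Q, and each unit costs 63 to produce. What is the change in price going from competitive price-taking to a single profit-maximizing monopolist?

Price rises by 29.5

Under competition P = MC = 63, so Q = (122 − 63)/2 = 29.5.
A monopolist chooses Q where MR = MC. MR = 122 − 4Q; setting this equal to 63 gives Q = 14.75 and P = 92.5.
Change in price: 92.5 − 63 = 29.5.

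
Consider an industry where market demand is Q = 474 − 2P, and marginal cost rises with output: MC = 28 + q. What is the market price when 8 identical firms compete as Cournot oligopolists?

P = 85

Inverting demand: P = 237 − 0.5Q.
With 8 symmetric Cournot firms, each firm's FOC gives 237 − 4.5q = 28 + q, so q = 38, Q = 8·38 = 304, and P = 85.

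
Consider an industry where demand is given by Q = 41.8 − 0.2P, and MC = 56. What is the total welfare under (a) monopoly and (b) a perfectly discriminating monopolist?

Monopoly: TS = 1755.675; Perfect PD: TS = 2340.9

Inverting demand: P = 209 − 5Q.
The monopolist equates marginal revenue to marginal cost: 209 − 10Q = 56, so Q = 15.3. From demand, P = 132.5.
CS = ½·(209 − 132.5)·15.3 = 585.225; PS = (132.5 − 56)·15.3 = 1170.45; TS = 1755.675.
A perfectly discriminating monopolist sells every unit with P(Q) ≥ MC(Q), so output equals the competitive quantity Q = 30.6. Each buyer pays their reservation price, so CS = 0 and the firm captures all surplus.
TS = 2340.9 (equal to competitive TS).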